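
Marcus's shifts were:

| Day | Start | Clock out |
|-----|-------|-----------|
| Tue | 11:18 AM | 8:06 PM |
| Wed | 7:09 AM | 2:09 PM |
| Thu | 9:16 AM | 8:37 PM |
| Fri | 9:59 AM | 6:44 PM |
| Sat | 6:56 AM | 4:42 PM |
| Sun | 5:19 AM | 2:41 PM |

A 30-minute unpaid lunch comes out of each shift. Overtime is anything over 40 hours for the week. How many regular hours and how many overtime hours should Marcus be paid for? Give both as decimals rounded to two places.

Regular 40.00 hours, overtime 12.03 hours

Tue: 11:18 AM–8:06 PM = 8 h 48 min; less 30 min break → 8 h 18 min
Wed: 7:09 AM–2:09 PM = 7 h 0 min; less 30 min break → 6 h 30 min
Thu: 9:16 AM–8:37 PM = 11 h 21 min; less 30 min break → 10 h 51 min
Fri: 9:59 AM–6:44 PM = 8 h 45 min; less 30 min break → 8 h 15 min
Sat: 6:56 AM–4:42 PM = 9 h 46 min; less 30 min break → 9 h 16 min
Sun: 5:19 AM–2:41 PM = 9 h 22 min; less 30 min break → 8 h 52 min
Total worked: 52 h 2 min = 52.03 h.
Threshold 40 h → overtime 12 h 2 min, regular 40 h 0 min.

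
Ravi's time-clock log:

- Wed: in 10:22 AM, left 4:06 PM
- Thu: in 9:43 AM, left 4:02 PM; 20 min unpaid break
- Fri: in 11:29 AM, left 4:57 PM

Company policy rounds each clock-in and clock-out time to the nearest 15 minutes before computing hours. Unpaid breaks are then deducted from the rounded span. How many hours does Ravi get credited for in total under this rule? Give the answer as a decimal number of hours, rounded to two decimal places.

Wed: in 10:22 AM→10:15 AM, out 4:06 PM→4:00 PM; 5 h 45 min
Thu: in 9:43 AM→9:45 AM, out 4:02 PM→4:00 PM; 6 h 15 min − 20 min = 5 h 55 min
Fri: in 11:29 AM→11:30 AM, out 4:57 PM→5:00 PM; 5 h 30 min
Total credited: 17 h 10 min.

17.17 hours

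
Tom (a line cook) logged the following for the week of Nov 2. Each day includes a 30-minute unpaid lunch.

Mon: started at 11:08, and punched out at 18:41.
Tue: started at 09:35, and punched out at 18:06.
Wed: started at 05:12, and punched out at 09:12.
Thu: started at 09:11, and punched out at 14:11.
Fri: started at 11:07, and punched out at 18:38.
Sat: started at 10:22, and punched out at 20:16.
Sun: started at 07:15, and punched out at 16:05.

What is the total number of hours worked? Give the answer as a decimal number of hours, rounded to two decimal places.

47.82 hours

Mon: 11:08–18:41 = 7 h 33 min; less 30 min break → 7 h 3 min
Tue: 09:35–18:06 = 8 h 31 min; less 30 min break → 8 h 1 min
Wed: 05:12–09:12 = 4 h 0 min; less 30 min break → 3 h 30 min
Thu: 09:11–14:11 = 5 h 0 min; less 30 min break → 4 h 30 min
Fri: 11:07–18:38 = 7 h 31 min; less 30 min break → 7 h 1 min
Sat: 10:22–20:16 = 9 h 54 min; less 30 min break → 9 h 24 min
Sun: 07:15–16:05 = 8 h 50 min; less 30 min break → 8 h 20 min
Total: 7 h 3 min + 8 h 1 min + 3 h 30 min + 4 h 30 min + 7 h 1 min + 9 h 24 min + 8 h 20 min = 47 h 49 min.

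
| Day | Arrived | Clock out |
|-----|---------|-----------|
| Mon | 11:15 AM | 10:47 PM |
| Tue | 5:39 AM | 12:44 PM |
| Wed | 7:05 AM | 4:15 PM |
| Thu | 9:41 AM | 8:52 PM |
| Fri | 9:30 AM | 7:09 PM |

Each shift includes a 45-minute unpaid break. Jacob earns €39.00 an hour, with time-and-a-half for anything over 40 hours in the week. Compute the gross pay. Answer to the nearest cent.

Mon: 11:15 AM–10:47 PM = 11 h 32 min; less 45 min break → 10 h 47 min
Tue: 5:39 AM–12:44 PM = 7 h 5 min; less 45 min break → 6 h 20 min
Wed: 7:05 AM–4:15 PM = 9 h 10 min; less 45 min break → 8 h 25 min
Thu: 9:41 AM–8:52 PM = 11 h 11 min; less 45 min break → 10 h 26 min
Fri: 9:30 AM–7:09 PM = 9 h 39 min; less 45 min break → 8 h 54 min
Total worked: 44 h 52 min = 2692 min.
Regular 40 h 0 min = 2400 min at €39.00/h; overtime 4 h 52 min = 292 min at €58.50/h.
Pay = (2400 × €39.00 + 292 × €58.50) ÷ 60 = €1844.70.

€1844.70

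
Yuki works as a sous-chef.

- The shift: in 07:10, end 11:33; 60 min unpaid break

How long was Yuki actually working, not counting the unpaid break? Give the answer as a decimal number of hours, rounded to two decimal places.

3.38 hours

The shift: 07:10–11:33 = 4 h 23 min; less 60 min break → 3 h 23 min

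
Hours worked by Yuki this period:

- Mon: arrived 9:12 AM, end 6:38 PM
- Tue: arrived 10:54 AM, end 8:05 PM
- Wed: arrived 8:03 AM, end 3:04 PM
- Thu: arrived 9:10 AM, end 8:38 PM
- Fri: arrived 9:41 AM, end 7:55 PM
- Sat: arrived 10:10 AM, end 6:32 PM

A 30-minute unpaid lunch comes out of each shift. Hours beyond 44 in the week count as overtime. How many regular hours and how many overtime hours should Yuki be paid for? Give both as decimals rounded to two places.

Regular 44.00 hours, overtime 8.70 hours

Mon: 9:12 AM–6:38 PM = 9 h 26 min; less 30 min break → 8 h 56 min
Tue: 10:54 AM–8:05 PM = 9 h 11 min; less 30 min break → 8 h 41 min
Wed: 8:03 AM–3:04 PM = 7 h 1 min; less 30 min break → 6 h 31 min
Thu: 9:10 AM–8:38 PM = 11 h 28 min; less 30 min break → 10 h 58 min
Fri: 9:41 AM–7:55 PM = 10 h 14 min; less 30 min break → 9 h 44 min
Sat: 10:10 AM–6:32 PM = 8 h 22 min; less 30 min break → 7 h 52 min
Total worked: 52 h 42 min = 52.70 h.
Threshold 44 h → overtime 8 h 42 min, regular 44 h 0 min.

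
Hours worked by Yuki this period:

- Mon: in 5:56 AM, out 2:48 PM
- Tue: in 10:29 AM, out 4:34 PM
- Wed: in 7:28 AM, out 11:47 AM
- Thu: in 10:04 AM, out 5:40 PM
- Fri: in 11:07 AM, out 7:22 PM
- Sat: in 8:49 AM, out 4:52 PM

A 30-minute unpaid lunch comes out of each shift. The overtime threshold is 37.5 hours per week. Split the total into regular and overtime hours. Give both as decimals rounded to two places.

Regular 37.50 hours, overtime 2.67 hours

Mon: 5:56 AM–2:48 PM = 8 h 52 min; less 30 min break → 8 h 22 min
Tue: 10:29 AM–4:34 PM = 6 h 5 min; less 30 min break → 5 h 35 min
Wed: 7:28 AM–11:47 AM = 4 h 19 min; less 30 min break → 3 h 49 min
Thu: 10:04 AM–5:40 PM = 7 h 36 min; less 30 min break → 7 h 6 min
Fri: 11:07 AM–7:22 PM = 8 h 15 min; less 30 min break → 7 h 45 min
Sat: 8:49 AM–4:52 PM = 8 h 3 min; less 30 min break → 7 h 33 min
Total worked: 40 h 10 min = 40.17 h.
Threshold 37.5 h → overtime 2 h 40 min, regular 37 h 30 min.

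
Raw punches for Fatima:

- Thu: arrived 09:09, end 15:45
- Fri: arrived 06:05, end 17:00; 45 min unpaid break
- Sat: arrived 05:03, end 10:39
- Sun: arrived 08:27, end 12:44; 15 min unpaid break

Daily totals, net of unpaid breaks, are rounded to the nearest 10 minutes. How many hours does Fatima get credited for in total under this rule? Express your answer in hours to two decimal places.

26.50 hours

Thu: 09:09–15:45 = 6 h 36 min → rounds to 6 h 40 min
Fri: 06:05–17:00 = 10 h 55 min − 45 min = 10 h 10 min → rounds to 10 h 10 min
Sat: 05:03–10:39 = 5 h 36 min → rounds to 5 h 40 min
Sun: 08:27–12:44 = 4 h 17 min − 15 min = 4 h 2 min → rounds to 4 h 0 min
Total credited: 26 h 30 min.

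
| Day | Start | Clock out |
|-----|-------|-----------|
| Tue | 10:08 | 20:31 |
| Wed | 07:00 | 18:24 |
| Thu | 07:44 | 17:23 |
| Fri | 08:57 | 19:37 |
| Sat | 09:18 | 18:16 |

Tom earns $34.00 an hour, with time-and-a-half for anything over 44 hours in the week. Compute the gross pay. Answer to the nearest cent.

$1856.40

Tue: 10:08–20:31 = 10 h 23 min
Wed: 07:00–18:24 = 11 h 24 min
Thu: 07:44–17:23 = 9 h 39 min
Fri: 08:57–19:37 = 10 h 40 min
Sat: 09:18–18:16 = 8 h 58 min
Total worked: 51 h 4 min = 3064 min.
Regular 44 h 0 min = 2640 min at $34.00/h; overtime 7 h 4 min = 424 min at $51.00/h.
Pay = (2640 × $34.00 + 424 × $51.00) ÷ 60 = $1856.40.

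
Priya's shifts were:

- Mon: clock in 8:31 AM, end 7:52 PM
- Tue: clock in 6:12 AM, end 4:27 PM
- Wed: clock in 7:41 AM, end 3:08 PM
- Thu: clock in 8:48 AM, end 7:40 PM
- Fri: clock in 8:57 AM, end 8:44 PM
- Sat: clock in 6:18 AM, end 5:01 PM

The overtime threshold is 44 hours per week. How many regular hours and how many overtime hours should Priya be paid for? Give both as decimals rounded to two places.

Regular 44.00 hours, overtime 18.42 hours

Mon: 8:31 AM–7:52 PM = 11 h 21 min
Tue: 6:12 AM–4:27 PM = 10 h 15 min
Wed: 7:41 AM–3:08 PM = 7 h 27 min
Thu: 8:48 AM–7:40 PM = 10 h 52 min
Fri: 8:57 AM–8:44 PM = 11 h 47 min
Sat: 6:18 AM–5:01 PM = 10 h 43 min
Total worked: 62 h 25 min = 62.42 h.
Threshold 44 h → overtime 18 h 25 min, regular 44 h 0 min.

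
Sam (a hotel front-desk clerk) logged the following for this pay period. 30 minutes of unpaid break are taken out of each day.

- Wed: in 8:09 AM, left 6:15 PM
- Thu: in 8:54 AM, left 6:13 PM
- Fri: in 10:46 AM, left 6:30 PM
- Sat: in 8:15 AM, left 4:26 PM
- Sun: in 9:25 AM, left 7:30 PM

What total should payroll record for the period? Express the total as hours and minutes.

Wed: 8:09 AM–6:15 PM = 10 h 6 min; less 30 min break → 9 h 36 min
Thu: 8:54 AM–6:13 PM = 9 h 19 min; less 30 min break → 8 h 49 min
Fri: 10:46 AM–6:30 PM = 7 h 44 min; less 30 min break → 7 h 14 min
Sat: 8:15 AM–4:26 PM = 8 h 11 min; less 30 min break → 7 h 41 min
Sun: 9:25 AM–7:30 PM = 10 h 5 min; less 30 min break → 9 h 35 min
Total: 9 h 36 min + 8 h 49 min + 7 h 14 min + 7 h 41 min + 9 h 35 min = 42 h 55 min.

42 h 55 min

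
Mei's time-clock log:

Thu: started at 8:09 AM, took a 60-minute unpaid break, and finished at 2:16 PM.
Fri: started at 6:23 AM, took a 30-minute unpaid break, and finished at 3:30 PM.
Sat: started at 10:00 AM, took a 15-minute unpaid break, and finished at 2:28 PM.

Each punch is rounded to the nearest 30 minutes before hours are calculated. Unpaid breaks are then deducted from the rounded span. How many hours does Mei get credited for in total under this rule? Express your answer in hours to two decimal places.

Thu: in 8:09 AM→8:00 AM, out 2:16 PM→2:30 PM; 6 h 30 min − 60 min = 5 h 30 min
Fri: in 6:23 AM→6:30 AM, out 3:30 PM→3:30 PM; 9 h 0 min − 30 min = 8 h 30 min
Sat: in 10:00 AM→10:00 AM, out 2:28 PM→2:30 PM; 4 h 30 min − 15 min = 4 h 15 min
Total credited: 18 h 15 min.

18.25 hours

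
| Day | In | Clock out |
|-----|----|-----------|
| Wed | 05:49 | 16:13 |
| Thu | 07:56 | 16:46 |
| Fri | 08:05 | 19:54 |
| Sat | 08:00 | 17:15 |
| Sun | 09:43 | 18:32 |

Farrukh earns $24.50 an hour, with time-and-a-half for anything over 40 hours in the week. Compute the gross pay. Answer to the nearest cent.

Wed: 05:49–16:13 = 10 h 24 min
Thu: 07:56–16:46 = 8 h 50 min
Fri: 08:05–19:54 = 11 h 49 min
Sat: 08:00–17:15 = 9 h 15 min
Sun: 09:43–18:32 = 8 h 49 min
Total worked: 49 h 7 min = 2947 min.
Regular 40 h 0 min = 2400 min at $24.50/h; overtime 9 h 7 min = 547 min at $36.75/h.
Pay = (2400 × $24.50 + 547 × $36.75) ÷ 60 = $1315.04.

$1315.04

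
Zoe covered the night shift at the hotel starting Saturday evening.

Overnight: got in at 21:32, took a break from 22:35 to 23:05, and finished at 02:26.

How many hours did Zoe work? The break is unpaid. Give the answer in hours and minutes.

4 h 24 min

Overnight: 21:32 → midnight = 2 h 28 min; midnight → 02:26 = 2 h 26 min; span 4 h 54 min; less 30 min break → 4 h 24 min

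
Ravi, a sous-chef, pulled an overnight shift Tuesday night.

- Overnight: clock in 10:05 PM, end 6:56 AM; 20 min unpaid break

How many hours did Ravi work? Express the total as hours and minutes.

Overnight: 10:05 PM → midnight = 1 h 55 min; midnight → 6:56 AM = 6 h 56 min; span 8 h 51 min; less 20 min break → 8 h 31 min

8 h 31 min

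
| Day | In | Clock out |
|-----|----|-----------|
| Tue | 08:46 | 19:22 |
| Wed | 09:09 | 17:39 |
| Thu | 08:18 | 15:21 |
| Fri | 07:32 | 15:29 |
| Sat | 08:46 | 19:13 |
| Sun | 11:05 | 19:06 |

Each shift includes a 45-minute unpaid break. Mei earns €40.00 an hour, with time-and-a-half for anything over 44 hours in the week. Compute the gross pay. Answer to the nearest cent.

€2004.00

Tue: 08:46–19:22 = 10 h 36 min; less 45 min break → 9 h 51 min
Wed: 09:09–17:39 = 8 h 30 min; less 45 min break → 7 h 45 min
Thu: 08:18–15:21 = 7 h 3 min; less 45 min break → 6 h 18 min
Fri: 07:32–15:29 = 7 h 57 min; less 45 min break → 7 h 12 min
Sat: 08:46–19:13 = 10 h 27 min; less 45 min break → 9 h 42 min
Sun: 11:05–19:06 = 8 h 1 min; less 45 min break → 7 h 16 min
Total worked: 48 h 4 min = 2884 min.
Regular 44 h 0 min = 2640 min at €40.00/h; overtime 4 h 4 min = 244 min at €60.00/h.
Pay = (2640 × €40.00 + 244 × €60.00) ÷ 60 = €2004.00.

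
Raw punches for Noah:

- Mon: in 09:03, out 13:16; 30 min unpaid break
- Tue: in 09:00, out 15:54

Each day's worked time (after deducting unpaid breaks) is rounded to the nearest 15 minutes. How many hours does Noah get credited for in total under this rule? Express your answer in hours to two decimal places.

Mon: 09:03–13:16 = 4 h 13 min − 30 min = 3 h 43 min → rounds to 3 h 45 min
Tue: 09:00–15:54 = 6 h 54 min → rounds to 7 h 0 min
Total credited: 10 h 45 min.

10.75 hours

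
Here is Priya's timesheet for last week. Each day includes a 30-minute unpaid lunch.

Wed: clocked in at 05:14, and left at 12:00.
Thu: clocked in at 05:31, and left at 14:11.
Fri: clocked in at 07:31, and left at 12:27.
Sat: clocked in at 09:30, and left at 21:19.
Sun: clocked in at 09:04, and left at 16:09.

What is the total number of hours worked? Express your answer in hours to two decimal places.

Wed: 05:14–12:00 = 6 h 46 min; less 30 min break → 6 h 16 min
Thu: 05:31–14:11 = 8 h 40 min; less 30 min break → 8 h 10 min
Fri: 07:31–12:27 = 4 h 56 min; less 30 min break → 4 h 26 min
Sat: 09:30–21:19 = 11 h 49 min; less 30 min break → 11 h 19 min
Sun: 09:04–16:09 = 7 h 5 min; less 30 min break → 6 h 35 min
Total: 6 h 16 min + 8 h 10 min + 4 h 26 min + 11 h 19 min + 6 h 35 min = 36 h 46 min.

36.77 hours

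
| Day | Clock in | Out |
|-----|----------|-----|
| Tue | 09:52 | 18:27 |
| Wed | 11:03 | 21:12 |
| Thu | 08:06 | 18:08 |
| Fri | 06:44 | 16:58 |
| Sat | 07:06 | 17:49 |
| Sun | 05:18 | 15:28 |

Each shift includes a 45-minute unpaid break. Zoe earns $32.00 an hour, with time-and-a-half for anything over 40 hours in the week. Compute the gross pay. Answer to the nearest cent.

Tue: 09:52–18:27 = 8 h 35 min; less 45 min break → 7 h 50 min
Wed: 11:03–21:12 = 10 h 9 min; less 45 min break → 9 h 24 min
Thu: 08:06–18:08 = 10 h 2 min; less 45 min break → 9 h 17 min
Fri: 06:44–16:58 = 10 h 14 min; less 45 min break → 9 h 29 min
Sat: 07:06–17:49 = 10 h 43 min; less 45 min break → 9 h 58 min
Sun: 05:18–15:28 = 10 h 10 min; less 45 min break → 9 h 25 min
Total worked: 55 h 23 min = 3323 min.
Regular 40 h 0 min = 2400 min at $32.00/h; overtime 15 h 23 min = 923 min at $48.00/h.
Pay = (2400 × $32.00 + 923 × $48.00) ÷ 60 = $2018.40.

$2018.40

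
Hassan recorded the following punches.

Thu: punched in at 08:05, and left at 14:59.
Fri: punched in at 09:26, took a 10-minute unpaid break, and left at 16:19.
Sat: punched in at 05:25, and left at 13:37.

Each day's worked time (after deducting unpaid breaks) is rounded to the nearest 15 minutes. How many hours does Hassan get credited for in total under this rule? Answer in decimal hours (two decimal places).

22.00 hours

Thu: 08:05–14:59 = 6 h 54 min → rounds to 7 h 0 min
Fri: 09:26–16:19 = 6 h 53 min − 10 min = 6 h 43 min → rounds to 6 h 45 min
Sat: 05:25–13:37 = 8 h 12 min → rounds to 8 h 15 min
Total credited: 22 h 0 min.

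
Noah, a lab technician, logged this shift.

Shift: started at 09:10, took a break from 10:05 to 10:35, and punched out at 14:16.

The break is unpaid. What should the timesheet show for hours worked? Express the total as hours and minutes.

Shift: 09:10–14:16 = 5 h 6 min; less 30 min break → 4 h 36 min

4 h 36 min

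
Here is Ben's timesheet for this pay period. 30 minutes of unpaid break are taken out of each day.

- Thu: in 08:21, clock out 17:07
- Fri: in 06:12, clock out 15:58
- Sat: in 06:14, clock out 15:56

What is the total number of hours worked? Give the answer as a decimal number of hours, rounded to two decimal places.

Thu: 08:21–17:07 = 8 h 46 min; less 30 min break → 8 h 16 min
Fri: 06:12–15:58 = 9 h 46 min; less 30 min break → 9 h 16 min
Sat: 06:14–15:56 = 9 h 42 min; less 30 min break → 9 h 12 min
Total: 8 h 16 min + 9 h 16 min + 9 h 12 min = 26 h 44 min.

26.73 hours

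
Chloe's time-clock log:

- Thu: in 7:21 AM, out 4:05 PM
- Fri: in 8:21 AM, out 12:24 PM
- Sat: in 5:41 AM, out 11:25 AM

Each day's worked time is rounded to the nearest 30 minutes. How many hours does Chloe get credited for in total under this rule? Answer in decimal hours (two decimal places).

18.00 hours

Thu: 7:21 AM–4:05 PM = 8 h 44 min → rounds to 8 h 30 min
Fri: 8:21 AM–12:24 PM = 4 h 3 min → rounds to 4 h 0 min
Sat: 5:41 AM–11:25 AM = 5 h 44 min → rounds to 5 h 30 min
Total credited: 18 h 0 min.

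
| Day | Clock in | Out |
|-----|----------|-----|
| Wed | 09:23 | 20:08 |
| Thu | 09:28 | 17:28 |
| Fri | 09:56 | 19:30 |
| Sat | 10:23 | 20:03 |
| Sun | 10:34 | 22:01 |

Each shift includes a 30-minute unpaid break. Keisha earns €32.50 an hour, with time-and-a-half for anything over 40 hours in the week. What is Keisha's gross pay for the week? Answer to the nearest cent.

Wed: 09:23–20:08 = 10 h 45 min; less 30 min break → 10 h 15 min
Thu: 09:28–17:28 = 8 h 0 min; less 30 min break → 7 h 30 min
Fri: 09:56–19:30 = 9 h 34 min; less 30 min break → 9 h 4 min
Sat: 10:23–20:03 = 9 h 40 min; less 30 min break → 9 h 10 min
Sun: 10:34–22:01 = 11 h 27 min; less 30 min break → 10 h 57 min
Total worked: 46 h 56 min = 2816 min.
Regular 40 h 0 min = 2400 min at €32.50/h; overtime 6 h 56 min = 416 min at €48.75/h.
Pay = (2400 × €32.50 + 416 × €48.75) ÷ 60 = €1638.00.

€1638.00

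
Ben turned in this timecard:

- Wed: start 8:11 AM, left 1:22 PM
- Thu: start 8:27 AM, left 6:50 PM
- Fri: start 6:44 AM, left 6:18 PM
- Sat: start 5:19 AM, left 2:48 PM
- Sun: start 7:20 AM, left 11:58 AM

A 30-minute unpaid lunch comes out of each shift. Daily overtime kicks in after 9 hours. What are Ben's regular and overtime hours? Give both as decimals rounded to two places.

Wed: 8:11 AM–1:22 PM = 5 h 11 min; less 30 min break → 4 h 41 min
Thu: 8:27 AM–6:50 PM = 10 h 23 min; less 30 min break → 9 h 53 min
Fri: 6:44 AM–6:18 PM = 11 h 34 min; less 30 min break → 11 h 4 min
Sat: 5:19 AM–2:48 PM = 9 h 29 min; less 30 min break → 8 h 59 min
Sun: 7:20 AM–11:58 AM = 4 h 38 min; less 30 min break → 4 h 8 min
Wed reg 4 h 41 min / OT 0 h 0 min; Thu reg 9 h 0 min / OT 0 h 53 min; Fri reg 9 h 0 min / OT 2 h 4 min; Sat reg 8 h 59 min / OT 0 h 0 min; Sun reg 4 h 8 min / OT 0 h 0 min.
Totals: regular 35 h 48 min, overtime 2 h 57 min.

Regular 35.80 hours, overtime 2.95 hours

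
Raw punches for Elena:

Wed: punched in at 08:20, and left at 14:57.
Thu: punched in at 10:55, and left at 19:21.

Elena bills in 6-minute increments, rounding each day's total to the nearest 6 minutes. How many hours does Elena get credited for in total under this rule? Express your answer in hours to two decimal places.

15.00 hours

Wed: 08:20–14:57 = 6 h 37 min → rounds to 6 h 36 min
Thu: 10:55–19:21 = 8 h 26 min → rounds to 8 h 24 min
Total credited: 15 h 0 min.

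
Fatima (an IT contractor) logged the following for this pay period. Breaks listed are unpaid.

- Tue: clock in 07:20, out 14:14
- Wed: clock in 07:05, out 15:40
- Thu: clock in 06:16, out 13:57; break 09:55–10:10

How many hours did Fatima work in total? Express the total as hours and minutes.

Tue: 07:20–14:14 = 6 h 54 min
Wed: 07:05–15:40 = 8 h 35 min
Thu: 06:16–13:57 = 7 h 41 min; less 15 min break → 7 h 26 min
Total: 6 h 54 min + 8 h 35 min + 7 h 26 min = 22 h 55 min.

22 h 55 min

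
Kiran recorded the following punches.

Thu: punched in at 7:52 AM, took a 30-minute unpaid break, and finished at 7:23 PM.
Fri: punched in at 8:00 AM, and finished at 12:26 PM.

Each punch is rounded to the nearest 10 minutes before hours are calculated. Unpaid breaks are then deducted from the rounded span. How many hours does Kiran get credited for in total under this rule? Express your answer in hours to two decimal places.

15.50 hours

Thu: in 7:52 AM→7:50 AM, out 7:23 PM→7:20 PM; 11 h 30 min − 30 min = 11 h 0 min
Fri: in 8:00 AM→8:00 AM, out 12:26 PM→12:30 PM; 4 h 30 min
Total credited: 15 h 30 min.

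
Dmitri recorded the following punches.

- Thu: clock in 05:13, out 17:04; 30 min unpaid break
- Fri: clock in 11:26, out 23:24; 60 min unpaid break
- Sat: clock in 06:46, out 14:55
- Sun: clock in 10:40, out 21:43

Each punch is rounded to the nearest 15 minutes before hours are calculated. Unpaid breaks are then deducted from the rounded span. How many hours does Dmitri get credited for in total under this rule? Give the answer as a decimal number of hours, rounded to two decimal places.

41.50 hours

Thu: in 05:13→05:15, out 17:04→17:00; 11 h 45 min − 30 min = 11 h 15 min
Fri: in 11:26→11:30, out 23:24→23:30; 12 h 0 min − 60 min = 11 h 0 min
Sat: in 06:46→06:45, out 14:55→15:00; 8 h 15 min
Sun: in 10:40→10:45, out 21:43→21:45; 11 h 0 min
Total credited: 41 h 30 min.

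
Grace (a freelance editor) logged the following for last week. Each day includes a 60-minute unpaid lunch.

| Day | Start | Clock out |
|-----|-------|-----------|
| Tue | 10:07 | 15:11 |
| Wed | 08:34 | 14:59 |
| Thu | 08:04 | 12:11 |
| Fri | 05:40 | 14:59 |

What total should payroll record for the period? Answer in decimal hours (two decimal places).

Tue: 10:07–15:11 = 5 h 4 min; less 60 min break → 4 h 4 min
Wed: 08:34–14:59 = 6 h 25 min; less 60 min break → 5 h 25 min
Thu: 08:04–12:11 = 4 h 7 min; less 60 min break → 3 h 7 min
Fri: 05:40–14:59 = 9 h 19 min; less 60 min break → 8 h 19 min
Total: 4 h 4 min + 5 h 25 min + 3 h 7 min + 8 h 19 min = 20 h 55 min.

20.92 hours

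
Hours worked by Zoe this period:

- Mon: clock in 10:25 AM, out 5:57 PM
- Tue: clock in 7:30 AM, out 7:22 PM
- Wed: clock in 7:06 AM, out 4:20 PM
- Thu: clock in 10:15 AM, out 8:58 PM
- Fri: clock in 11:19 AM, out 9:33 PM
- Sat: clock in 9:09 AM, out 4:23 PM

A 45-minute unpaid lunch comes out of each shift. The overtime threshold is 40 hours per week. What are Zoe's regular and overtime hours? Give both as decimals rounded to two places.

Regular 40.00 hours, overtime 12.32 hours

Mon: 10:25 AM–5:57 PM = 7 h 32 min; less 45 min break → 6 h 47 min
Tue: 7:30 AM–7:22 PM = 11 h 52 min; less 45 min break → 11 h 7 min
Wed: 7:06 AM–4:20 PM = 9 h 14 min; less 45 min break → 8 h 29 min
Thu: 10:15 AM–8:58 PM = 10 h 43 min; less 45 min break → 9 h 58 min
Fri: 11:19 AM–9:33 PM = 10 h 14 min; less 45 min break → 9 h 29 min
Sat: 9:09 AM–4:23 PM = 7 h 14 min; less 45 min break → 6 h 29 min
Total worked: 52 h 19 min = 52.32 h.
Threshold 40 h → overtime 12 h 19 min, regular 40 h 0 min.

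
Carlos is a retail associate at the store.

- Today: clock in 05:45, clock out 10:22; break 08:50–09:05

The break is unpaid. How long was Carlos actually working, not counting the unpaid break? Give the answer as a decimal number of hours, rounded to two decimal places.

Today: 05:45–10:22 = 4 h 37 min; less 15 min break → 4 h 22 min

4.37 hours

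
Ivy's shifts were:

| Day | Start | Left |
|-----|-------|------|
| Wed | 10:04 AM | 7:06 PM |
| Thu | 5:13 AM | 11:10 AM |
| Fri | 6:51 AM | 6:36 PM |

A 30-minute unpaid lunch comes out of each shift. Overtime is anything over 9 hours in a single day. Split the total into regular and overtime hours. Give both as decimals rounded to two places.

Regular 22.98 hours, overtime 2.25 hours

Wed: 10:04 AM–7:06 PM = 9 h 2 min; less 30 min break → 8 h 32 min
Thu: 5:13 AM–11:10 AM = 5 h 57 min; less 30 min break → 5 h 27 min
Fri: 6:51 AM–6:36 PM = 11 h 45 min; less 30 min break → 11 h 15 min
Wed reg 8 h 32 min / OT 0 h 0 min; Thu reg 5 h 27 min / OT 0 h 0 min; Fri reg 9 h 0 min / OT 2 h 15 min.
Totals: regular 22 h 59 min, overtime 2 h 15 min.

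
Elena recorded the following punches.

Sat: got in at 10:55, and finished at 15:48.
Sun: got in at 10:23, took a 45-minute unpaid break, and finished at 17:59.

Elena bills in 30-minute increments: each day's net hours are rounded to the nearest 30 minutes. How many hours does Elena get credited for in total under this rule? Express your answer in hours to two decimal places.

Sat: 10:55–15:48 = 4 h 53 min → rounds to 5 h 0 min
Sun: 10:23–17:59 = 7 h 36 min − 45 min = 6 h 51 min → rounds to 7 h 0 min
Total credited: 12 h 0 min.

12.00 hours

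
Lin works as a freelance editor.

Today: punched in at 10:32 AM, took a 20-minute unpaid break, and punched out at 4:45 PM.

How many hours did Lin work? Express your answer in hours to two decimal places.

Today: 10:32 AM–4:45 PM = 6 h 13 min; less 20 min break → 5 h 53 min

5.88 hours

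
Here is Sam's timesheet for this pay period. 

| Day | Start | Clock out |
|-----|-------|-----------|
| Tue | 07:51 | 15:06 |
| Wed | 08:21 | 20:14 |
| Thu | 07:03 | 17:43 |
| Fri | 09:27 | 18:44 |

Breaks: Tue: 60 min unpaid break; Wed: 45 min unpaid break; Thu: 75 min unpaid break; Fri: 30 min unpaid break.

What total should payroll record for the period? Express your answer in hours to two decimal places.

Tue: 07:51–15:06 = 7 h 15 min; less 60 min break → 6 h 15 min
Wed: 08:21–20:14 = 11 h 53 min; less 45 min break → 11 h 8 min
Thu: 07:03–17:43 = 10 h 40 min; less 75 min break → 9 h 25 min
Fri: 09:27–18:44 = 9 h 17 min; less 30 min break → 8 h 47 min
Total: 6 h 15 min + 11 h 8 min + 9 h 25 min + 8 h 47 min = 35 h 35 min.

35.58 hours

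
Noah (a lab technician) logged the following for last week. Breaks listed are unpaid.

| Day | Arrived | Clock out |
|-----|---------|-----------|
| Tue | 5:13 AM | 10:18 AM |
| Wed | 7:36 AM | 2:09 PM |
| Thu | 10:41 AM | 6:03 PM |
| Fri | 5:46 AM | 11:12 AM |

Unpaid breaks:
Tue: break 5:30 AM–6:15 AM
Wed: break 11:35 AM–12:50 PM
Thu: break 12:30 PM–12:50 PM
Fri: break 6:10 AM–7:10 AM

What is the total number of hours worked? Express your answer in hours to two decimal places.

21.10 hours

Tue: 5:13 AM–10:18 AM = 5 h 5 min; less 45 min break → 4 h 20 min
Wed: 7:36 AM–2:09 PM = 6 h 33 min; less 75 min break → 5 h 18 min
Thu: 10:41 AM–6:03 PM = 7 h 22 min; less 20 min break → 7 h 2 min
Fri: 5:46 AM–11:12 AM = 5 h 26 min; less 60 min break → 4 h 26 min
Total: 4 h 20 min + 5 h 18 min + 7 h 2 min + 4 h 26 min = 21 h 6 min.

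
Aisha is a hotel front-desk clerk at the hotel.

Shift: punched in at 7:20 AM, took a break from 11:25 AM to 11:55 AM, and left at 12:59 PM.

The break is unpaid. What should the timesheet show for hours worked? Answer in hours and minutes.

Shift: 7:20 AM–12:59 PM = 5 h 39 min; less 30 min break → 5 h 9 min

5 h 9 min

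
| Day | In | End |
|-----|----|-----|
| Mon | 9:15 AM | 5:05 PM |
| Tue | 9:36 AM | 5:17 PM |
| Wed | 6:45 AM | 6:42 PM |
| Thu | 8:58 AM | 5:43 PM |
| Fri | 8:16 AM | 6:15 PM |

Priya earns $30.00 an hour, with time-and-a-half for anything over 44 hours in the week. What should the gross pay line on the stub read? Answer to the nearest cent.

Mon: 9:15 AM–5:05 PM = 7 h 50 min
Tue: 9:36 AM–5:17 PM = 7 h 41 min
Wed: 6:45 AM–6:42 PM = 11 h 57 min
Thu: 8:58 AM–5:43 PM = 8 h 45 min
Fri: 8:16 AM–6:15 PM = 9 h 59 min
Total worked: 46 h 12 min = 2772 min.
Regular 44 h 0 min = 2640 min at $30.00/h; overtime 2 h 12 min = 132 min at $45.00/h.
Pay = (2640 × $30.00 + 132 × $45.00) ÷ 60 = $1419.00.

$1419.00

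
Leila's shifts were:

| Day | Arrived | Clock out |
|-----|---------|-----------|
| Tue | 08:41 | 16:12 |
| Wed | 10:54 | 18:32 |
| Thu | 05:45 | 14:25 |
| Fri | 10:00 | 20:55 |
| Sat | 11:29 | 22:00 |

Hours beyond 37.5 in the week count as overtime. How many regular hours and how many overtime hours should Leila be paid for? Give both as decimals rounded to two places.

Regular 37.50 hours, overtime 7.75 hours

Tue: 08:41–16:12 = 7 h 31 min
Wed: 10:54–18:32 = 7 h 38 min
Thu: 05:45–14:25 = 8 h 40 min
Fri: 10:00–20:55 = 10 h 55 min
Sat: 11:29–22:00 = 10 h 31 min
Total worked: 45 h 15 min = 45.25 h.
Threshold 37.5 h → overtime 7 h 45 min, regular 37 h 30 min.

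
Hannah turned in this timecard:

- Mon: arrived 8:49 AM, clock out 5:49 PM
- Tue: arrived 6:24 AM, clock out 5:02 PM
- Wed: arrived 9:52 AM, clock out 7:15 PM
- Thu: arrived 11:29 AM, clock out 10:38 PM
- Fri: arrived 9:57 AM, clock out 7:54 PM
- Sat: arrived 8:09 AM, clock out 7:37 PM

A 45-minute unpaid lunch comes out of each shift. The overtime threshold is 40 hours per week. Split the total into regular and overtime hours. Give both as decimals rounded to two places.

Regular 40.00 hours, overtime 17.08 hours

Mon: 8:49 AM–5:49 PM = 9 h 0 min; less 45 min break → 8 h 15 min
Tue: 6:24 AM–5:02 PM = 10 h 38 min; less 45 min break → 9 h 53 min
Wed: 9:52 AM–7:15 PM = 9 h 23 min; less 45 min break → 8 h 38 min
Thu: 11:29 AM–10:38 PM = 11 h 9 min; less 45 min break → 10 h 24 min
Fri: 9:57 AM–7:54 PM = 9 h 57 min; less 45 min break → 9 h 12 min
Sat: 8:09 AM–7:37 PM = 11 h 28 min; less 45 min break → 10 h 43 min
Total worked: 57 h 5 min = 57.08 h.
Threshold 40 h → overtime 17 h 5 min, regular 40 h 0 min.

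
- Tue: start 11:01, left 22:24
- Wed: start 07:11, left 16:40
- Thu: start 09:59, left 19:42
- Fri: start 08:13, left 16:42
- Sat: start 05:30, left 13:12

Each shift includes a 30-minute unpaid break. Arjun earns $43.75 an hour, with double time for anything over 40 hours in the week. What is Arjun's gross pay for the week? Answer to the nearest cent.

Tue: 11:01–22:24 = 11 h 23 min; less 30 min break → 10 h 53 min
Wed: 07:11–16:40 = 9 h 29 min; less 30 min break → 8 h 59 min
Thu: 09:59–19:42 = 9 h 43 min; less 30 min break → 9 h 13 min
Fri: 08:13–16:42 = 8 h 29 min; less 30 min break → 7 h 59 min
Sat: 05:30–13:12 = 7 h 42 min; less 30 min break → 7 h 12 min
Total worked: 44 h 16 min = 2656 min.
Regular 40 h 0 min = 2400 min at $43.75/h; overtime 4 h 16 min = 256 min at $87.50/h.
Pay = (2400 × $43.75 + 256 × $87.50) ÷ 60 = $2123.33.

$2123.33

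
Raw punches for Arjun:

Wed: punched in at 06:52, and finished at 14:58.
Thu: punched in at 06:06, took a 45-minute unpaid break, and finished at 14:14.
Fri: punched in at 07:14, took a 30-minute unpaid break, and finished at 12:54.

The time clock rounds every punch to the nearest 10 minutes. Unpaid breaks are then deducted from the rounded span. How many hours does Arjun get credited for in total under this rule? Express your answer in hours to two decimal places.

Wed: in 06:52→06:50, out 14:58→15:00; 8 h 10 min
Thu: in 06:06→06:10, out 14:14→14:10; 8 h 0 min − 45 min = 7 h 15 min
Fri: in 07:14→07:10, out 12:54→12:50; 5 h 40 min − 30 min = 5 h 10 min
Total credited: 20 h 35 min.

20.58 hours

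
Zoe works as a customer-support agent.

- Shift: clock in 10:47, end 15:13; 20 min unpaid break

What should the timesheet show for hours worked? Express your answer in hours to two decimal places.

4.10 hours

Shift: 10:47–15:13 = 4 h 26 min; less 20 min break → 4 h 6 min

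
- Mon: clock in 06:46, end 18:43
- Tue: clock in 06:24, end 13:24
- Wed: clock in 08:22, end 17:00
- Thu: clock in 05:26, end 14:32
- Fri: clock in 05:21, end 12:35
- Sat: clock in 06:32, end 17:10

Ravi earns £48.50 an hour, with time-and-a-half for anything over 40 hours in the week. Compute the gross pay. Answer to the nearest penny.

Mon: 06:46–18:43 = 11 h 57 min
Tue: 06:24–13:24 = 7 h 0 min
Wed: 08:22–17:00 = 8 h 38 min
Thu: 05:26–14:32 = 9 h 6 min
Fri: 05:21–12:35 = 7 h 14 min
Sat: 06:32–17:10 = 10 h 38 min
Total worked: 54 h 33 min = 3273 min.
Regular 40 h 0 min = 2400 min at £48.50/h; overtime 14 h 33 min = 873 min at £72.75/h.
Pay = (2400 × £48.50 + 873 × £72.75) ÷ 60 = £2998.51.

£2998.51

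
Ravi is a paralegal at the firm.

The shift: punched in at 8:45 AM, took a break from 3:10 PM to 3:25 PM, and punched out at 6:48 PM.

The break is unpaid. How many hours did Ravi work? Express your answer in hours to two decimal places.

9.80 hours

The shift: 8:45 AM–6:48 PM = 10 h 3 min; less 15 min break → 9 h 48 min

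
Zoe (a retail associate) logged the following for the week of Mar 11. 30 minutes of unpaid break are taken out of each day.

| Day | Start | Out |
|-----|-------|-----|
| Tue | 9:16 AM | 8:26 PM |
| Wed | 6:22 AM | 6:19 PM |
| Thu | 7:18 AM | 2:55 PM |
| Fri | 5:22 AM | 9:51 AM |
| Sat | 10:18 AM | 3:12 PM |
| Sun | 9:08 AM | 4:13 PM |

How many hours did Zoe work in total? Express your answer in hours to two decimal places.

44.20 hours

Tue: 9:16 AM–8:26 PM = 11 h 10 min; less 30 min break → 10 h 40 min
Wed: 6:22 AM–6:19 PM = 11 h 57 min; less 30 min break → 11 h 27 min
Thu: 7:18 AM–2:55 PM = 7 h 37 min; less 30 min break → 7 h 7 min
Fri: 5:22 AM–9:51 AM = 4 h 29 min; less 30 min break → 3 h 59 min
Sat: 10:18 AM–3:12 PM = 4 h 54 min; less 30 min break → 4 h 24 min
Sun: 9:08 AM–4:13 PM = 7 h 5 min; less 30 min break → 6 h 35 min
Total: 10 h 40 min + 11 h 27 min + 7 h 7 min + 3 h 59 min + 4 h 24 min + 6 h 35 min = 44 h 12 min.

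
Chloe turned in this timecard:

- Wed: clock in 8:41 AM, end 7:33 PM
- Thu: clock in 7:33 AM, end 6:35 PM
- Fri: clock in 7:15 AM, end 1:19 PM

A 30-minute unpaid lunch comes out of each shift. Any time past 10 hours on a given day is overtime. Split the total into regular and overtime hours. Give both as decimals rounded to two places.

Regular 25.57 hours, overtime 0.90 hours

Wed: 8:41 AM–7:33 PM = 10 h 52 min; less 30 min break → 10 h 22 min
Thu: 7:33 AM–6:35 PM = 11 h 2 min; less 30 min break → 10 h 32 min
Fri: 7:15 AM–1:19 PM = 6 h 4 min; less 30 min break → 5 h 34 min
Wed reg 10 h 0 min / OT 0 h 22 min; Thu reg 10 h 0 min / OT 0 h 32 min; Fri reg 5 h 34 min / OT 0 h 0 min.
Totals: regular 25 h 34 min, overtime 0 h 54 min.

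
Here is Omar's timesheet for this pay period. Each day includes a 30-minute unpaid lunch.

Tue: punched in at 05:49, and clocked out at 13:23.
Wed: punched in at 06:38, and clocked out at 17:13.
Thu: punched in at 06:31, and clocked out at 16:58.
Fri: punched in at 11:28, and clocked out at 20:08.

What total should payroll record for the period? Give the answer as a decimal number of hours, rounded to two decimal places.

Tue: 05:49–13:23 = 7 h 34 min; less 30 min break → 7 h 4 min
Wed: 06:38–17:13 = 10 h 35 min; less 30 min break → 10 h 5 min
Thu: 06:31–16:58 = 10 h 27 min; less 30 min break → 9 h 57 min
Fri: 11:28–20:08 = 8 h 40 min; less 30 min break → 8 h 10 min
Total: 7 h 4 min + 10 h 5 min + 9 h 57 min + 8 h 10 min = 35 h 16 min.

35.27 hours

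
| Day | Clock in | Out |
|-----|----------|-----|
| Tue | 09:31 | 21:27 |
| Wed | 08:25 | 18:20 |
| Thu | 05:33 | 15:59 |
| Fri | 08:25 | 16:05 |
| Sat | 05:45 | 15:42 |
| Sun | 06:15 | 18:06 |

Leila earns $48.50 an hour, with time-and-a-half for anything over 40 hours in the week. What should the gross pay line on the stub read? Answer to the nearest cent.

$3522.31

Tue: 09:31–21:27 = 11 h 56 min
Wed: 08:25–18:20 = 9 h 55 min
Thu: 05:33–15:59 = 10 h 26 min
Fri: 08:25–16:05 = 7 h 40 min
Sat: 05:45–15:42 = 9 h 57 min
Sun: 06:15–18:06 = 11 h 51 min
Total worked: 61 h 45 min = 3705 min.
Regular 40 h 0 min = 2400 min at $48.50/h; overtime 21 h 45 min = 1305 min at $72.75/h.
Pay = (2400 × $48.50 + 1305 × $72.75) ÷ 60 = $3522.31.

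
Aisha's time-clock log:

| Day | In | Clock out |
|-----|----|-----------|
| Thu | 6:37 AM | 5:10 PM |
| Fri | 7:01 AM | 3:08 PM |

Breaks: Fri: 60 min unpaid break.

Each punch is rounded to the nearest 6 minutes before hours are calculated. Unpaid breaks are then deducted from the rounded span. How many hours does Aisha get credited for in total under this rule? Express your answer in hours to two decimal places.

17.70 hours

Thu: in 6:37 AM→6:36 AM, out 5:10 PM→5:12 PM; 10 h 36 min
Fri: in 7:01 AM→7:00 AM, out 3:08 PM→3:06 PM; 8 h 6 min − 60 min = 7 h 6 min
Total credited: 17 h 42 min.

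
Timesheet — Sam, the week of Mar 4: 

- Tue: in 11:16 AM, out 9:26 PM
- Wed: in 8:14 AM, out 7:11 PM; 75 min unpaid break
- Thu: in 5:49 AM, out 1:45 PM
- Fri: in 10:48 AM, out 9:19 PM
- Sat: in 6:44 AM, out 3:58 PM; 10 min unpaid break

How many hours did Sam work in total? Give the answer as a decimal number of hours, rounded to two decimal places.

Tue: 11:16 AM–9:26 PM = 10 h 10 min
Wed: 8:14 AM–7:11 PM = 10 h 57 min; less 75 min break → 9 h 42 min
Thu: 5:49 AM–1:45 PM = 7 h 56 min
Fri: 10:48 AM–9:19 PM = 10 h 31 min
Sat: 6:44 AM–3:58 PM = 9 h 14 min; less 10 min break → 9 h 4 min
Total: 10 h 10 min + 9 h 42 min + 7 h 56 min + 10 h 31 min + 9 h 4 min = 47 h 23 min.

47.38 hours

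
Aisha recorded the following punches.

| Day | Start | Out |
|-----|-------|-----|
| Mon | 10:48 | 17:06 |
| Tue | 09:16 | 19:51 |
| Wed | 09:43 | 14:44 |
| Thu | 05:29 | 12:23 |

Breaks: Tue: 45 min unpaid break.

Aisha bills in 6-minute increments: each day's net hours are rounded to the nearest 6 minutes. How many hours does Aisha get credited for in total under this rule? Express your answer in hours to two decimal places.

28.00 hours

Mon: 10:48–17:06 = 6 h 18 min → rounds to 6 h 18 min
Tue: 09:16–19:51 = 10 h 35 min − 45 min = 9 h 50 min → rounds to 9 h 48 min
Wed: 09:43–14:44 = 5 h 1 min → rounds to 5 h 0 min
Thu: 05:29–12:23 = 6 h 54 min → rounds to 6 h 54 min
Total credited: 28 h 0 min.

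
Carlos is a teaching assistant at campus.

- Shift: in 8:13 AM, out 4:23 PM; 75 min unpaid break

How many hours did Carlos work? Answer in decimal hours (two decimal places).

Shift: 8:13 AM–4:23 PM = 8 h 10 min; less 75 min break → 6 h 55 min

6.92 hours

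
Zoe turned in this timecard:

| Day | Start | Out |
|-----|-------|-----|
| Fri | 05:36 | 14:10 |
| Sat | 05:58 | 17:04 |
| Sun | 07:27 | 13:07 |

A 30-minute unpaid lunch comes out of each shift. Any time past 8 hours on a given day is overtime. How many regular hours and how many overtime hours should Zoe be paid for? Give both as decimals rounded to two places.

Regular 21.17 hours, overtime 2.67 hours

Fri: 05:36–14:10 = 8 h 34 min; less 30 min break → 8 h 4 min
Sat: 05:58–17:04 = 11 h 6 min; less 30 min break → 10 h 36 min
Sun: 07:27–13:07 = 5 h 40 min; less 30 min break → 5 h 10 min
Fri reg 8 h 0 min / OT 0 h 4 min; Sat reg 8 h 0 min / OT 2 h 36 min; Sun reg 5 h 10 min / OT 0 h 0 min.
Totals: regular 21 h 10 min, overtime 2 h 40 min.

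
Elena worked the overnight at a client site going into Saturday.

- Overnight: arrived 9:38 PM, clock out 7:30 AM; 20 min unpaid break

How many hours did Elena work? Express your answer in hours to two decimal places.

Overnight: 9:38 PM → midnight = 2 h 22 min; midnight → 7:30 AM = 7 h 30 min; span 9 h 52 min; less 20 min break → 9 h 32 min

9.53 hours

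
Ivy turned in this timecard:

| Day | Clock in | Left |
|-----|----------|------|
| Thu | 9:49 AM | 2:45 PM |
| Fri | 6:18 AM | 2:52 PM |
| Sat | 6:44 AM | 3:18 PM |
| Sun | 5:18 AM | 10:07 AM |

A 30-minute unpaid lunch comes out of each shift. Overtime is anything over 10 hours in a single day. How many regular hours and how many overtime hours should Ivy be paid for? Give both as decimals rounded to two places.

Thu: 9:49 AM–2:45 PM = 4 h 56 min; less 30 min break → 4 h 26 min
Fri: 6:18 AM–2:52 PM = 8 h 34 min; less 30 min break → 8 h 4 min
Sat: 6:44 AM–3:18 PM = 8 h 34 min; less 30 min break → 8 h 4 min
Sun: 5:18 AM–10:07 AM = 4 h 49 min; less 30 min break → 4 h 19 min
Thu reg 4 h 26 min / OT 0 h 0 min; Fri reg 8 h 4 min / OT 0 h 0 min; Sat reg 8 h 4 min / OT 0 h 0 min; Sun reg 4 h 19 min / OT 0 h 0 min.
Totals: regular 24 h 53 min, overtime 0 h 0 min.

Regular 24.88 hours, overtime 0.00 hours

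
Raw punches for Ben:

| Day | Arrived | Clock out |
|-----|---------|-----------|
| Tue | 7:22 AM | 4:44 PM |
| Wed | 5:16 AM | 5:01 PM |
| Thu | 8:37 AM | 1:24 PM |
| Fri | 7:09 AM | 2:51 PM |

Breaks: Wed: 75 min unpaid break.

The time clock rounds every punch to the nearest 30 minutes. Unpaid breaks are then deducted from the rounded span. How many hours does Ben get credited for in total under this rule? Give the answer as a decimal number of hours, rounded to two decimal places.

32.25 hours

Tue: in 7:22 AM→7:30 AM, out 4:44 PM→4:30 PM; 9 h 0 min
Wed: in 5:16 AM→5:30 AM, out 5:01 PM→5:00 PM; 11 h 30 min − 75 min = 10 h 15 min
Thu: in 8:37 AM→8:30 AM, out 1:24 PM→1:30 PM; 5 h 0 min
Fri: in 7:09 AM→7:00 AM, out 2:51 PM→3:00 PM; 8 h 0 min
Total credited: 32 h 15 min.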